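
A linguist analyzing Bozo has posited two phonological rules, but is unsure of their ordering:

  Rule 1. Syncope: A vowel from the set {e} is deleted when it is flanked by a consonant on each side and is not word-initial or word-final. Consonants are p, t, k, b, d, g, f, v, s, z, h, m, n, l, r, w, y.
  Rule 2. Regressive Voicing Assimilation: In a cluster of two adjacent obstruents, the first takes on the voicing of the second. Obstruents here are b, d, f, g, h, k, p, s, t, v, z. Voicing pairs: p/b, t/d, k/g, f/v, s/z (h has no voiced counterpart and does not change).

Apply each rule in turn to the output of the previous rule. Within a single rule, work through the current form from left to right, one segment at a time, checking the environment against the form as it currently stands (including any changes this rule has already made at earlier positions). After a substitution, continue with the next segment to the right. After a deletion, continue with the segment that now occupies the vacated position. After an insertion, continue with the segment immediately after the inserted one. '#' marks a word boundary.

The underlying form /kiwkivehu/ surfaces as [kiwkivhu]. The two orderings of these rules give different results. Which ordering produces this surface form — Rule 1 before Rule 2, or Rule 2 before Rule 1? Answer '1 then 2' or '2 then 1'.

Order 1 then 2:
  1 Syncope: [kiwkivehu] → [kiwkivhu]
  2 Regressive Voicing Assimilation: [kiwkivhu] → [kiwkifhu]
  result: [kiwkifhu]
Order 2 then 1:
  2 Regressive Voicing Assimilation: no change — [kiwkivehu]
  1 Syncope: [kiwkivehu] → [kiwkivhu]
  result: [kiwkivhu]

2 then 1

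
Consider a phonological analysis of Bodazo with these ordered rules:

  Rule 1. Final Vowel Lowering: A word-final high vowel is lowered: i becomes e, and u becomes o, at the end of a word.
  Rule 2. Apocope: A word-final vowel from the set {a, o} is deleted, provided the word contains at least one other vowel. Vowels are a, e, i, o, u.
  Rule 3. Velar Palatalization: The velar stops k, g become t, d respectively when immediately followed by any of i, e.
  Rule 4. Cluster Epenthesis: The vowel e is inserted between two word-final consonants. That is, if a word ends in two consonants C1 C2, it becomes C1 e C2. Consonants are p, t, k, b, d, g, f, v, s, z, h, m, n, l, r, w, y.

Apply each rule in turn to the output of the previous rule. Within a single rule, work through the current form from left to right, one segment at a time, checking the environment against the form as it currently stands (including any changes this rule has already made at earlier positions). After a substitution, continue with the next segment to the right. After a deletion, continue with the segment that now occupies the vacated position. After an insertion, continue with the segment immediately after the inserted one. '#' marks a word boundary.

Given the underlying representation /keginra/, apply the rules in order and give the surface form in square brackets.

Rule 1 Final Vowel Lowering: no change — [keginra]
Rule 2 Apocope: [keginra] → [keginr]
Rule 3 Velar Palatalization: [keginr] → [tedinr]
Rule 4 Cluster Epenthesis: [tedinr] → [tediner]

[tediner]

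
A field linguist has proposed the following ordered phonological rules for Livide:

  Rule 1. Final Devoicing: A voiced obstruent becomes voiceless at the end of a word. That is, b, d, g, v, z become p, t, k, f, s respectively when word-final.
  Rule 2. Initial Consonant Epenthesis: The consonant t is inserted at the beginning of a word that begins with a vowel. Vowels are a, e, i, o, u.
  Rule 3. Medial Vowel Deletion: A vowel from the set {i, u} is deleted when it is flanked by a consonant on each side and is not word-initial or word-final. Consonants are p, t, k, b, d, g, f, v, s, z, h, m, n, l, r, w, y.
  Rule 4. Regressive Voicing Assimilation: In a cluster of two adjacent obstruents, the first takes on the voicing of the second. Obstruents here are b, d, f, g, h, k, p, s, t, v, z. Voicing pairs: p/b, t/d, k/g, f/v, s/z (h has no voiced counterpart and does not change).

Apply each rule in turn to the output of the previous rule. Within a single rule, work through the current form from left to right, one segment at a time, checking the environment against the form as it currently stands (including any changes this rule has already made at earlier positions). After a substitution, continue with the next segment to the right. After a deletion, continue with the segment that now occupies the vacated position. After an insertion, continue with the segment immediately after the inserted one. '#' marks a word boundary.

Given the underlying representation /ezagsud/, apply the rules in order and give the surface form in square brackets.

[tezakst]

Rule 1 Final Devoicing: [ezagsud] → [ezagsut]
Rule 2 Initial Consonant Epenthesis: [ezagsut] → [tezagsut]
Rule 3 Medial Vowel Deletion: [tezagsut] → [tezagst]
Rule 4 Regressive Voicing Assimilation: [tezagst] → [tezakst]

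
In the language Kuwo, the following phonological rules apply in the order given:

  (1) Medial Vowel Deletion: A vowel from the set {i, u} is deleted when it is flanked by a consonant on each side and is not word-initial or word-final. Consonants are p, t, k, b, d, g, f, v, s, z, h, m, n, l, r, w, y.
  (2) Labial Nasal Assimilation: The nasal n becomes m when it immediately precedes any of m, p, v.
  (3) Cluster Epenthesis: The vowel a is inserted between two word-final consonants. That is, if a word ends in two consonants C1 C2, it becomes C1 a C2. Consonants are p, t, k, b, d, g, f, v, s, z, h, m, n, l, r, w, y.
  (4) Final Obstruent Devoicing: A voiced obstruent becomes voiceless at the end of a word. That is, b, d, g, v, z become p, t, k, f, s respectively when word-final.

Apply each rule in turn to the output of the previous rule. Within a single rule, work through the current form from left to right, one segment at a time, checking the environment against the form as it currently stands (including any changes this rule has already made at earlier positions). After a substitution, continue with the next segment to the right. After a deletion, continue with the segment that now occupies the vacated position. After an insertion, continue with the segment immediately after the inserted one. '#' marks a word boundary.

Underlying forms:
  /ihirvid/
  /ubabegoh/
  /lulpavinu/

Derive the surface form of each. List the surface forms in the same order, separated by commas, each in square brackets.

[ihrvat], [ubabegoh], [llpavnu]

/ihirvid/:
  (1) Medial Vowel Deletion: [ihirvid] → [ihrvd]
  (2) Labial Nasal Assimilation: no change — [ihrvd]
  (3) Cluster Epenthesis: [ihrvd] → [ihrvad]
  (4) Final Obstruent Devoicing: [ihrvad] → [ihrvat]
/ubabegoh/:
  (1) Medial Vowel Deletion: no change — [ubabegoh]
  (2) Labial Nasal Assimilation: no change — [ubabegoh]
  (3) Cluster Epenthesis: no change — [ubabegoh]
  (4) Final Obstruent Devoicing: no change — [ubabegoh]
/lulpavinu/:
  (1) Medial Vowel Deletion: [lulpavinu] → [llpavnu]
  (2) Labial Nasal Assimilation: no change — [llpavnu]
  (3) Cluster Epenthesis: no change — [llpavnu]
  (4) Final Obstruent Devoicing: no change — [llpavnu]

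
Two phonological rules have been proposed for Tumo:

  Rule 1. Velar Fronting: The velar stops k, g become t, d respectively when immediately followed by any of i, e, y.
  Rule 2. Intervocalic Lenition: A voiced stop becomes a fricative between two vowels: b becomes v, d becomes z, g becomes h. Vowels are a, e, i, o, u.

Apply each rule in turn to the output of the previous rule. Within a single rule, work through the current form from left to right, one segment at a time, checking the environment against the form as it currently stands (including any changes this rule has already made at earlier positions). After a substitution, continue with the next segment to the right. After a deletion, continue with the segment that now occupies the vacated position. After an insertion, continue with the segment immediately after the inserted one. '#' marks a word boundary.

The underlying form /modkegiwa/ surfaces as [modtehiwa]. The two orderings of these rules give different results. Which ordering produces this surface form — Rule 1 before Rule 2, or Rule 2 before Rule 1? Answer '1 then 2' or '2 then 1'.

2 then 1

Order 1 then 2:
  1 Velar Fronting: [modkegiwa] → [modtediwa]
  2 Intervocalic Lenition: [modtediwa] → [modteziwa]
  result: [modteziwa]
Order 2 then 1:
  2 Intervocalic Lenition: [modkegiwa] → [modkehiwa]
  1 Velar Fronting: [modkehiwa] → [modtehiwa]
  result: [modtehiwa]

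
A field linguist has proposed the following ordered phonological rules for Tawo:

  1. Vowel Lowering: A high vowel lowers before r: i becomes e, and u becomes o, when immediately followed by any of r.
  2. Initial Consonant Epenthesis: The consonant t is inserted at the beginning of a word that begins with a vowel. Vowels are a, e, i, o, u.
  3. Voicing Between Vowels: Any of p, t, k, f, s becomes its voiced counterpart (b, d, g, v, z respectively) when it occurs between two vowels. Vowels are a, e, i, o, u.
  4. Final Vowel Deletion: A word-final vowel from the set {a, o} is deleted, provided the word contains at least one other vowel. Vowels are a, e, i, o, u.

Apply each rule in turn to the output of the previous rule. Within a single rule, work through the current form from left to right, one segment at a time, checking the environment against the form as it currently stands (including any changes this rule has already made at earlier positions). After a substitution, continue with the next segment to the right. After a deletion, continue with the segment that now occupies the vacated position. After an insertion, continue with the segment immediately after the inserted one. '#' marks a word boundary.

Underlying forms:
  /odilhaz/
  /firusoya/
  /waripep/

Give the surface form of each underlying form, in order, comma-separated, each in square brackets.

/odilhaz/:
  1 Vowel Lowering: no change — [odilhaz]
  2 Initial Consonant Epenthesis: [odilhaz] → [todilhaz]
  3 Voicing Between Vowels: no change — [todilhaz]
  4 Final Vowel Deletion: no change — [todilhaz]
/firusoya/:
  1 Vowel Lowering: [firusoya] → [ferusoya]
  2 Initial Consonant Epenthesis: no change — [ferusoya]
  3 Voicing Between Vowels: [ferusoya] → [feruzoya]
  4 Final Vowel Deletion: [feruzoya] → [feruzoy]
/waripep/:
  1 Vowel Lowering: no change — [waripep]
  2 Initial Consonant Epenthesis: no change — [waripep]
  3 Voicing Between Vowels: [waripep] → [waribep]
  4 Final Vowel Deletion: no change — [waribep]

[todilhaz], [feruzoy], [waribep]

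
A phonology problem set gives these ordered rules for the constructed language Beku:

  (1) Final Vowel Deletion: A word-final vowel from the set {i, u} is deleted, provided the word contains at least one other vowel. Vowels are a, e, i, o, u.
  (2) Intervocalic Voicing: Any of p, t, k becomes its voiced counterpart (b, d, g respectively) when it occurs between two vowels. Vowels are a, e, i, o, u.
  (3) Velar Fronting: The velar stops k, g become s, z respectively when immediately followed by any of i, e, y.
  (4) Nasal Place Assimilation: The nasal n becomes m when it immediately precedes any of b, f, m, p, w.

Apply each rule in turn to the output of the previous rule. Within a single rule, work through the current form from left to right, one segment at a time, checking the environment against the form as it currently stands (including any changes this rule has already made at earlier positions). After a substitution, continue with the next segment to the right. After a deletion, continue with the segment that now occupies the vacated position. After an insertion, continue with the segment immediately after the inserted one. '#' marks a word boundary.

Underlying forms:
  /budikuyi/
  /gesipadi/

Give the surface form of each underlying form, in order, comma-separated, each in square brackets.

/budikuyi/:
  (1) Final Vowel Deletion: [budikuyi] → [budikuy]
  (2) Intervocalic Voicing: [budikuy] → [budiguy]
  (3) Velar Fronting: no change — [budiguy]
  (4) Nasal Place Assimilation: no change — [budiguy]
/gesipadi/:
  (1) Final Vowel Deletion: [gesipadi] → [gesipad]
  (2) Intervocalic Voicing: [gesipad] → [gesibad]
  (3) Velar Fronting: [gesibad] → [zesibad]
  (4) Nasal Place Assimilation: no change — [zesibad]

[budiguy], [zesibad]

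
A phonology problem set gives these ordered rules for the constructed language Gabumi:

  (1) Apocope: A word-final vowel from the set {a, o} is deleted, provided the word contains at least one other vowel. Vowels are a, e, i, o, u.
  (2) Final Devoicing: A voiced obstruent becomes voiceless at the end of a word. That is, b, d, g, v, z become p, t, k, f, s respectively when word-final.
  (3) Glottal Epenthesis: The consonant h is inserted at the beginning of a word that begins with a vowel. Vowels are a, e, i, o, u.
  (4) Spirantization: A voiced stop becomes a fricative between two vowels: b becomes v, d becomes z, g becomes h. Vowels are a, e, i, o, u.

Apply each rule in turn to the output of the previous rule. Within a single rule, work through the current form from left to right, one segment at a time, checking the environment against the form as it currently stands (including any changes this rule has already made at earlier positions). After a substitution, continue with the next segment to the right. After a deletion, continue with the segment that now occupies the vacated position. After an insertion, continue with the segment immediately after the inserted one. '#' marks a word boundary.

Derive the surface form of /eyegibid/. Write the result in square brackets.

(1) Apocope: no change — [eyegibid]
(2) Final Devoicing: [eyegibid] → [eyegibit]
(3) Glottal Epenthesis: [eyegibit] → [heyegibit]
(4) Spirantization: [heyegibit] → [heyehivit]

[heyehivit]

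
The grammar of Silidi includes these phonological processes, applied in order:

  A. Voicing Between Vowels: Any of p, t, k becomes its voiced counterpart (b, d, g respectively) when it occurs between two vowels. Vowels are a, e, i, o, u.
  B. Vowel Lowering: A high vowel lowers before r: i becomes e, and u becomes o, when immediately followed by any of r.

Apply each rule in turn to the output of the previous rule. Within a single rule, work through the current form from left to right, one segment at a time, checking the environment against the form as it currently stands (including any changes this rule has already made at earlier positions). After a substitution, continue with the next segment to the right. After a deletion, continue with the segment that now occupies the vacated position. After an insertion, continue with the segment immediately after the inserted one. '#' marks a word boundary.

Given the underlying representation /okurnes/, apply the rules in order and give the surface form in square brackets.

[ogornes]

A Voicing Between Vowels: [okurnes] → [ogurnes]
B Vowel Lowering: [ogurnes] → [ogornes]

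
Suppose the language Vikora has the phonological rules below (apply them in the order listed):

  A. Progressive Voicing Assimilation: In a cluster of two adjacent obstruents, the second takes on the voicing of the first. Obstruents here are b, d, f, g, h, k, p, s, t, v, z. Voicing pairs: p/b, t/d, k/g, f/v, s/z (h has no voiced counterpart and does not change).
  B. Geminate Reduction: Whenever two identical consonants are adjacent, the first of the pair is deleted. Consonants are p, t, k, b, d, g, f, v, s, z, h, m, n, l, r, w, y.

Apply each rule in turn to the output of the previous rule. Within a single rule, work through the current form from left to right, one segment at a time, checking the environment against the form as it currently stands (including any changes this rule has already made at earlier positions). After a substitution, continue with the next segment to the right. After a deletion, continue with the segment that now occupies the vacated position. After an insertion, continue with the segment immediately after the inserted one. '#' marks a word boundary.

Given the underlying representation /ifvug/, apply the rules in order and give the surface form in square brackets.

A Progressive Voicing Assimilation: [ifvug] → [iffug]
B Geminate Reduction: [iffug] → [ifug]

[ifug]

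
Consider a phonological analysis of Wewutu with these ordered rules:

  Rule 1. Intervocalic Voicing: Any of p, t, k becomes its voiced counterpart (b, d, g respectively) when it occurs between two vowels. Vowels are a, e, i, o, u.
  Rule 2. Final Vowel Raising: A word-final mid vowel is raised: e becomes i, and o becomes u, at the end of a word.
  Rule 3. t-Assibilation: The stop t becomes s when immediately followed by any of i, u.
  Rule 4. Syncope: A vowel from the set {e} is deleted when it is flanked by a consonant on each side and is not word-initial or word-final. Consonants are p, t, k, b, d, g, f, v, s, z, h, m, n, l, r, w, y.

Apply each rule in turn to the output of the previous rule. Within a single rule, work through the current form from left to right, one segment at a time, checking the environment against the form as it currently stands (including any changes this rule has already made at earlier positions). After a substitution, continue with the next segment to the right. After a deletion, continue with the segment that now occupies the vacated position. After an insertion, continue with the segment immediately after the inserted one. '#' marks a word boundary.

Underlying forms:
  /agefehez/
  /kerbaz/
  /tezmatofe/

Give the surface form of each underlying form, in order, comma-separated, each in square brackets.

[agfhz], [krbaz], [tzmadofi]

/agefehez/:
  Rule 1 Intervocalic Voicing: no change — [agefehez]
  Rule 2 Final Vowel Raising: no change — [agefehez]
  Rule 3 t-Assibilation: no change — [agefehez]
  Rule 4 Syncope: [agefehez] → [agfhz]
/kerbaz/:
  Rule 1 Intervocalic Voicing: no change — [kerbaz]
  Rule 2 Final Vowel Raising: no change — [kerbaz]
  Rule 3 t-Assibilation: no change — [kerbaz]
  Rule 4 Syncope: [kerbaz] → [krbaz]
/tezmatofe/:
  Rule 1 Intervocalic Voicing: [tezmatofe] → [tezmadofe]
  Rule 2 Final Vowel Raising: [tezmadofe] → [tezmadofi]
  Rule 3 t-Assibilation: no change — [tezmadofi]
  Rule 4 Syncope: [tezmadofi] → [tzmadofi]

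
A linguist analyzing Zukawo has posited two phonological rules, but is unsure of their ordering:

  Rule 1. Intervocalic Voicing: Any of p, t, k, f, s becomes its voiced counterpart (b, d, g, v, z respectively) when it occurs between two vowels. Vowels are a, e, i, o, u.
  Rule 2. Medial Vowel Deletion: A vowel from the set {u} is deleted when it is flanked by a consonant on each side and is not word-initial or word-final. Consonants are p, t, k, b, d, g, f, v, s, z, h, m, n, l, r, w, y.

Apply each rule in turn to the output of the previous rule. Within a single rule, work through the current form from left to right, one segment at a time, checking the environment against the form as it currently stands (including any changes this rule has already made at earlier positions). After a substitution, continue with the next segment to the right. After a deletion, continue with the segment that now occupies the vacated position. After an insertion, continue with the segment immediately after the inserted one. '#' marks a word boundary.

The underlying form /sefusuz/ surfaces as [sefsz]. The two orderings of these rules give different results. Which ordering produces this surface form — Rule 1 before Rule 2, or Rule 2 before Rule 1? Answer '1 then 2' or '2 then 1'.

2 then 1

Order 1 then 2:
  1 Intervocalic Voicing: [sefusuz] → [sevuzuz]
  2 Medial Vowel Deletion: [sevuzuz] → [sevzz]
  result: [sevzz]
Order 2 then 1:
  2 Medial Vowel Deletion: [sefusuz] → [sefsz]
  1 Intervocalic Voicing: no change — [sefsz]
  result: [sefsz]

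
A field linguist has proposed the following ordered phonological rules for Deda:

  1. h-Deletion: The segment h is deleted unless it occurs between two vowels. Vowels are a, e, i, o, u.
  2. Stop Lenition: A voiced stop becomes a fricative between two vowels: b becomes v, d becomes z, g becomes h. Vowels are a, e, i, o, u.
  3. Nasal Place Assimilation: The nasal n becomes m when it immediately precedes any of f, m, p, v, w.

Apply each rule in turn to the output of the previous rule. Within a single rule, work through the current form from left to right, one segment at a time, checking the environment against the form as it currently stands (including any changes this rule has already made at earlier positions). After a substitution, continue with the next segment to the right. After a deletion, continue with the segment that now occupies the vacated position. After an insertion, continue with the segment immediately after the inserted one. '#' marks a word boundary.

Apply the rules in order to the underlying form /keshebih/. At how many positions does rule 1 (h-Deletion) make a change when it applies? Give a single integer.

2

1 h-Deletion: [keshebih] → [kesebi]
2 Stop Lenition: [kesebi] → [kesevi]
3 Nasal Place Assimilation: no change — [kesevi]
Rule 1 changed 2 position(s).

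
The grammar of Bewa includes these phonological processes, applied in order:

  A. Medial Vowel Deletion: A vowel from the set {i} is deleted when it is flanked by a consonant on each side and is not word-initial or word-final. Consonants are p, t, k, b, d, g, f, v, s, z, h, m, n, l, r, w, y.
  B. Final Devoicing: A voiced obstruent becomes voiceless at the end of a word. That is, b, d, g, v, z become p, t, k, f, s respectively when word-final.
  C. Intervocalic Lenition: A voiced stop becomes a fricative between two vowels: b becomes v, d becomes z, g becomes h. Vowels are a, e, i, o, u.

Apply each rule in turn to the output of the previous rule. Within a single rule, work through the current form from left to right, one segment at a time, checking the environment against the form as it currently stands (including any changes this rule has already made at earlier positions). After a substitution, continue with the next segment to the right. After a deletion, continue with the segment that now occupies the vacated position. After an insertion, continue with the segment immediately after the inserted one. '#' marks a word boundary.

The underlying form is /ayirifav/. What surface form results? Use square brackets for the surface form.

A Medial Vowel Deletion: [ayirifav] → [ayrfav]
B Final Devoicing: [ayrfav] → [ayrfaf]
C Intervocalic Lenition: no change — [ayrfaf]

[ayrfaf]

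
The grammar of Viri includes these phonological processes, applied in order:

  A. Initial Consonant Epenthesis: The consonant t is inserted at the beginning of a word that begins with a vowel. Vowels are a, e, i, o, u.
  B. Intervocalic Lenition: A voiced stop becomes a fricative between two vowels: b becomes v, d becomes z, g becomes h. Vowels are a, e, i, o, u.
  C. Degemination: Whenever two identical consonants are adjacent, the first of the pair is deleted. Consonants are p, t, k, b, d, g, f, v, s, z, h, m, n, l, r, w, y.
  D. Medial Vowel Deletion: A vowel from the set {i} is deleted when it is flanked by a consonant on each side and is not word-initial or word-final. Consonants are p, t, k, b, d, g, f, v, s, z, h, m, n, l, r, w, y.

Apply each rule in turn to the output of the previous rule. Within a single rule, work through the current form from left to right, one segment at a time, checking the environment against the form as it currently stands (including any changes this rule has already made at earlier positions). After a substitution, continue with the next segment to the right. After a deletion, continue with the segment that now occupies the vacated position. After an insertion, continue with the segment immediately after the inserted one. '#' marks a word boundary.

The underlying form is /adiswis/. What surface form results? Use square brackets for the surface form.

[tazsws]

A Initial Consonant Epenthesis: [adiswis] → [tadiswis]
B Intervocalic Lenition: [tadiswis] → [taziswis]
C Degemination: no change — [taziswis]
D Medial Vowel Deletion: [taziswis] → [tazsws]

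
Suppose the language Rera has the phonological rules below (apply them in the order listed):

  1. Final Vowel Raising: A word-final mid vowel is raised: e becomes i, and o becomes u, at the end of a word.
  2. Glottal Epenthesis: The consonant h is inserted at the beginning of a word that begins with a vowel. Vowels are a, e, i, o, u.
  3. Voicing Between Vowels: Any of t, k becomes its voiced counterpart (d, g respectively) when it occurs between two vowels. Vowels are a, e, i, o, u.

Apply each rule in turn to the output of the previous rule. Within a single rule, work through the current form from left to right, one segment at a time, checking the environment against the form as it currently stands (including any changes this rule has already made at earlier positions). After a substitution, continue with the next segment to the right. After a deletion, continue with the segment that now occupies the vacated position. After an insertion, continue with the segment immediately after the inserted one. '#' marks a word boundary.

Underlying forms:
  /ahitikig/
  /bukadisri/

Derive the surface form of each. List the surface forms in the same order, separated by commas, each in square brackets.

/ahitikig/:
  1 Final Vowel Raising: no change — [ahitikig]
  2 Glottal Epenthesis: [ahitikig] → [hahitikig]
  3 Voicing Between Vowels: [hahitikig] → [hahidigig]
/bukadisri/:
  1 Final Vowel Raising: no change — [bukadisri]
  2 Glottal Epenthesis: no change — [bukadisri]
  3 Voicing Between Vowels: [bukadisri] → [bugadisri]

[hahidigig], [bugadisri]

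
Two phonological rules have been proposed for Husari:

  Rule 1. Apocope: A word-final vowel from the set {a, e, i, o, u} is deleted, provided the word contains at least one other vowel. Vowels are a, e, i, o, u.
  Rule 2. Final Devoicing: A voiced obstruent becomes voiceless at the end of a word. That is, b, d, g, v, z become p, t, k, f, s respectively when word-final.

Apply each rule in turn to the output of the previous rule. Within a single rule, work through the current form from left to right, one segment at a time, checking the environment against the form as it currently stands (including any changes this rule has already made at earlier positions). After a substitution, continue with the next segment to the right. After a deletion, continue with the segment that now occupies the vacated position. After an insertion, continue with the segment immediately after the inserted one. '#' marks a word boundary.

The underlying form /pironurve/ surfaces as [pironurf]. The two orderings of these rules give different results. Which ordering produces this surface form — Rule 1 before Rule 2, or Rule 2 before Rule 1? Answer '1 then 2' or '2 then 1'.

Order 1 then 2:
  1 Apocope: [pironurve] → [pironurv]
  2 Final Devoicing: [pironurv] → [pironurf]
  result: [pironurf]
Order 2 then 1:
  2 Final Devoicing: no change — [pironurve]
  1 Apocope: [pironurve] → [pironurv]
  result: [pironurv]

1 then 2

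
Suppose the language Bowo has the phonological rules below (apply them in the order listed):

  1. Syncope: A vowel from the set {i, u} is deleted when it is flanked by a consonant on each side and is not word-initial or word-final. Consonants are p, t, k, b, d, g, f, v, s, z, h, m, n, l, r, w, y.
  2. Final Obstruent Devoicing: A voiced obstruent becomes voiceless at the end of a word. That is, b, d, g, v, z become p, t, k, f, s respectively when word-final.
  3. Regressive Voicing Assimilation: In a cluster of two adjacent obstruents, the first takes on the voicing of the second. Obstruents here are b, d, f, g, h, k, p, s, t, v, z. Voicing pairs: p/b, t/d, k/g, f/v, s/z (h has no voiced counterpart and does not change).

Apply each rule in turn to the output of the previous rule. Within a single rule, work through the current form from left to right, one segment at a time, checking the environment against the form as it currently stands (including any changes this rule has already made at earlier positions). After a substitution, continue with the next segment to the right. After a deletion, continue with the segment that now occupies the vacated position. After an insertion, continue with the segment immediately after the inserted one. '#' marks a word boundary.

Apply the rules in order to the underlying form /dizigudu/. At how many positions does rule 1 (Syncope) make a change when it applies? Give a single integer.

1 Syncope: [dizigudu] → [dzgdu]
2 Final Obstruent Devoicing: no change — [dzgdu]
3 Regressive Voicing Assimilation: no change — [dzgdu]
Rule 1 changed 3 position(s).

3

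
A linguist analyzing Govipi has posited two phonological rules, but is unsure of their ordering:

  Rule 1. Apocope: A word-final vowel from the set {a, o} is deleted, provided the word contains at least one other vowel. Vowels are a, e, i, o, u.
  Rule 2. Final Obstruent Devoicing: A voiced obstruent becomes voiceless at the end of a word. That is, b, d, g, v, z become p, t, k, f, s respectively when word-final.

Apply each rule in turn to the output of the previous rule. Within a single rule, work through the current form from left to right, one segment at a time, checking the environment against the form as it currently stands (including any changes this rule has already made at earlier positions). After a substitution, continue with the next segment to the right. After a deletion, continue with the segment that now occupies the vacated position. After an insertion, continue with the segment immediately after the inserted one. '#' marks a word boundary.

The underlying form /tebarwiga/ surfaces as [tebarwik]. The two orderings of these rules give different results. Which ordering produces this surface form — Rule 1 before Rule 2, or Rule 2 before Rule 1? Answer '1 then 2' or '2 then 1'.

Order 1 then 2:
  1 Apocope: [tebarwiga] → [tebarwig]
  2 Final Obstruent Devoicing: [tebarwig] → [tebarwik]
  result: [tebarwik]
Order 2 then 1:
  2 Final Obstruent Devoicing: no change — [tebarwiga]
  1 Apocope: [tebarwiga] → [tebarwig]
  result: [tebarwig]

1 then 2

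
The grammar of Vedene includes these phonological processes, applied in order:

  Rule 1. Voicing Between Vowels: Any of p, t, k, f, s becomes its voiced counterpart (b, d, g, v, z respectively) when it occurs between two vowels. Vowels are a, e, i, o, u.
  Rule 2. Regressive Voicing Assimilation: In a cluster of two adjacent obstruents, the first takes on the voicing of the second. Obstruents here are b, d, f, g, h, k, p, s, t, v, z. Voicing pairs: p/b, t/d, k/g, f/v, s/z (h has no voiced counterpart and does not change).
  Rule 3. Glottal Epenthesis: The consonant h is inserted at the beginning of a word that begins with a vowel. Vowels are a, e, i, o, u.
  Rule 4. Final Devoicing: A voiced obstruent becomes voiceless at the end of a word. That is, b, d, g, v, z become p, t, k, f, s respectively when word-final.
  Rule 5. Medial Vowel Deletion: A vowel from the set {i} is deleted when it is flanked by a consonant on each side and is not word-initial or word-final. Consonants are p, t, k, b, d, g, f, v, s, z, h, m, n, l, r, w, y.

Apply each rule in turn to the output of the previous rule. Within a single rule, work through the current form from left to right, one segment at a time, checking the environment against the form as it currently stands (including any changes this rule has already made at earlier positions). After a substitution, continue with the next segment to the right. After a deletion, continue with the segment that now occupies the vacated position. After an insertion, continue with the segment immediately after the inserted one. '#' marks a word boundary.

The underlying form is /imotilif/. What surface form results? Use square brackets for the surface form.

[hmodlf]

Rule 1 Voicing Between Vowels: [imotilif] → [imodilif]
Rule 2 Regressive Voicing Assimilation: no change — [imodilif]
Rule 3 Glottal Epenthesis: [imodilif] → [himodilif]
Rule 4 Final Devoicing: no change — [himodilif]
Rule 5 Medial Vowel Deletion: [himodilif] → [hmodlf]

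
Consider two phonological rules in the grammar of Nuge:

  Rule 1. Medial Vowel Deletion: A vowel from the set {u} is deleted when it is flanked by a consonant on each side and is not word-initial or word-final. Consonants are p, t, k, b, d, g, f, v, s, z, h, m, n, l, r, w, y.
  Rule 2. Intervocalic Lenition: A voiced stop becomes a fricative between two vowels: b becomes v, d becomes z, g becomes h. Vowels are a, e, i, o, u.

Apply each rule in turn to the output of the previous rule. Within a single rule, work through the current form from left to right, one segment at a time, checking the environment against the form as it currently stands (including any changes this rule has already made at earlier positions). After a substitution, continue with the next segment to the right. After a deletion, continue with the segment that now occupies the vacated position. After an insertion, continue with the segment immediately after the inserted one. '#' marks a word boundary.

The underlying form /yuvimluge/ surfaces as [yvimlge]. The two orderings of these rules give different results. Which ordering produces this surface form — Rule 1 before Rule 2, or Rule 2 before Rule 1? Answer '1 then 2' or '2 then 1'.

1 then 2

Order 1 then 2:
  1 Medial Vowel Deletion: [yuvimluge] → [yvimlge]
  2 Intervocalic Lenition: no change — [yvimlge]
  result: [yvimlge]
Order 2 then 1:
  2 Intervocalic Lenition: [yuvimluge] → [yuvimluhe]
  1 Medial Vowel Deletion: [yuvimluhe] → [yvimlhe]
  result: [yvimlhe]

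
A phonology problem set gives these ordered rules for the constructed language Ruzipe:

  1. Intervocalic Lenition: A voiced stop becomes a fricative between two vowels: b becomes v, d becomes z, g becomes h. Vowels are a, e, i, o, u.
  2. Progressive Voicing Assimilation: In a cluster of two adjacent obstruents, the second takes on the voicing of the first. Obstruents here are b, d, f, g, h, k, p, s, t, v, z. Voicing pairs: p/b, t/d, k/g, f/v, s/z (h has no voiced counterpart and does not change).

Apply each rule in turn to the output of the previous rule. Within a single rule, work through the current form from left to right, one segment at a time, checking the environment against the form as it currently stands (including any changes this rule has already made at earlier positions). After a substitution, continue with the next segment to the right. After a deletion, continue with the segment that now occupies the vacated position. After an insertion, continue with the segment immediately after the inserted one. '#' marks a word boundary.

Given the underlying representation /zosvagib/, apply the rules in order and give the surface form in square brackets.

[zosfahib]

1 Intervocalic Lenition: [zosvagib] → [zosvahib]
2 Progressive Voicing Assimilation: [zosvahib] → [zosfahib]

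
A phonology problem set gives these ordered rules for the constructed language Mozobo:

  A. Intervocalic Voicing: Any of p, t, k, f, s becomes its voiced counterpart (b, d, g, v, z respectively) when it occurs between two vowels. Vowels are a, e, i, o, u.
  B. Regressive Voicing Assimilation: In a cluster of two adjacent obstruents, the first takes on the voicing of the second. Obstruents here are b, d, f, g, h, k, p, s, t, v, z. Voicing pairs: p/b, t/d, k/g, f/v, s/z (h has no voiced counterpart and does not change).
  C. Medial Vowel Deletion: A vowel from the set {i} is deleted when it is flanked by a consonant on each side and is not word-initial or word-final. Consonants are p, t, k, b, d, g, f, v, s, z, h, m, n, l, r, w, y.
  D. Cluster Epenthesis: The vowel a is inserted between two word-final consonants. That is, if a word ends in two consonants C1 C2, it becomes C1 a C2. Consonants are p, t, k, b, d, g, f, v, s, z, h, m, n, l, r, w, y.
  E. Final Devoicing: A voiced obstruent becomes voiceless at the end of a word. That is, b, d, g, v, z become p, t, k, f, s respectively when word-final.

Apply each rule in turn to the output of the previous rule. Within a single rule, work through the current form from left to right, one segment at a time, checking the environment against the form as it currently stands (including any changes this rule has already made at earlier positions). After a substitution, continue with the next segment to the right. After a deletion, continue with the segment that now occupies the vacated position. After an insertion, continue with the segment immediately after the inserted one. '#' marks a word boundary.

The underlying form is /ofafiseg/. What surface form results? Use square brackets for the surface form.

[ovavzek]

A Intervocalic Voicing: [ofafiseg] → [ovavizeg]
B Regressive Voicing Assimilation: no change — [ovavizeg]
C Medial Vowel Deletion: [ovavizeg] → [ovavzeg]
D Cluster Epenthesis: no change — [ovavzeg]
E Final Devoicing: [ovavzeg] → [ovavzek]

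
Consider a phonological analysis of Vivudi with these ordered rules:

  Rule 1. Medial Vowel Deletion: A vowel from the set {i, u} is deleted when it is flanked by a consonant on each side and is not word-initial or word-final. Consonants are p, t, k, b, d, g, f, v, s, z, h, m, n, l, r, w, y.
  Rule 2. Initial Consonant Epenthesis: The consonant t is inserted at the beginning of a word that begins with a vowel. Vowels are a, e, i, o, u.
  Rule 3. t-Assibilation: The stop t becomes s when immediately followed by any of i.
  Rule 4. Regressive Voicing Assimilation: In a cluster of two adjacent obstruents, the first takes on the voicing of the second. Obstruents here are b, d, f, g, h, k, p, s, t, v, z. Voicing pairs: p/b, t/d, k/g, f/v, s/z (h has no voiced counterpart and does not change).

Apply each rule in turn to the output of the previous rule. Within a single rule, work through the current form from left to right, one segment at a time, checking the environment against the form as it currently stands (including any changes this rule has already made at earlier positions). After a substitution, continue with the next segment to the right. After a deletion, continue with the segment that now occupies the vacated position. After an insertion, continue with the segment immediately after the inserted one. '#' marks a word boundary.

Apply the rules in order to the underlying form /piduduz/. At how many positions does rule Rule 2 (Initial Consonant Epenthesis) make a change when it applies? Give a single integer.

0

Rule 1 Medial Vowel Deletion: [piduduz] → [pddz]
Rule 2 Initial Consonant Epenthesis: no change — [pddz]
Rule 3 t-Assibilation: no change — [pddz]
Rule 4 Regressive Voicing Assimilation: [pddz] → [bddz]
Rule Rule 2 changed 0 position(s).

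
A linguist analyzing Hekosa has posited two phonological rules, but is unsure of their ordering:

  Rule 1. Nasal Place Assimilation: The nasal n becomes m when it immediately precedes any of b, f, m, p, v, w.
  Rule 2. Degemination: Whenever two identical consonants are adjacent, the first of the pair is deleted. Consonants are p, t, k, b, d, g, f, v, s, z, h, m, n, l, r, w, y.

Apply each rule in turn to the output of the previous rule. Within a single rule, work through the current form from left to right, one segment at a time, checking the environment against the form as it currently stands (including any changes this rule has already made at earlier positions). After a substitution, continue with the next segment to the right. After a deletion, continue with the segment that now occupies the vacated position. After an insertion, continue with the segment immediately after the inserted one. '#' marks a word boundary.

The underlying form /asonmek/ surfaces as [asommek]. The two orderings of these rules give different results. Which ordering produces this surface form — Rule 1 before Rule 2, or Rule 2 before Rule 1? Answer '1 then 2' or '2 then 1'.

Order 1 then 2:
  1 Nasal Place Assimilation: [asonmek] → [asommek]
  2 Degemination: [asommek] → [asomek]
  result: [asomek]
Order 2 then 1:
  2 Degemination: no change — [asonmek]
  1 Nasal Place Assimilation: [asonmek] → [asommek]
  result: [asommek]

2 then 1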